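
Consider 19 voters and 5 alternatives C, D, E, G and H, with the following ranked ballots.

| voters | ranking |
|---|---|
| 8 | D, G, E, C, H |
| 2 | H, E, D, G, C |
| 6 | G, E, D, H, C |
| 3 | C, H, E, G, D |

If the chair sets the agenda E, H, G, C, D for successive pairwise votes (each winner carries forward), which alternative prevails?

Round 1: E vs H — 14–5, E advances.
Round 2: E vs G — 5–14, G advances.
Round 3: G vs C — 16–3, G advances.
Round 4: G vs D — 9–10, D advances.
D survives the agenda.

D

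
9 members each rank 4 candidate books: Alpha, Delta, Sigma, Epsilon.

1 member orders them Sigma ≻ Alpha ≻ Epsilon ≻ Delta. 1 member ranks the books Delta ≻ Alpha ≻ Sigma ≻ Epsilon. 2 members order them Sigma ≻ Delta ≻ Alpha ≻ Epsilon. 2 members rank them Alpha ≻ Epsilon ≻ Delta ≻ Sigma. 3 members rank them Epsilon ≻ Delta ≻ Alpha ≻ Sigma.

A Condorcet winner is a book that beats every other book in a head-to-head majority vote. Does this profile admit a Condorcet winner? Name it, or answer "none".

Head-to-head results (9 members):
Alpha vs Delta: 1+2 = 3 for Alpha, 6 for Delta — Delta by 6–3.
Alpha–Sigma: Alpha 6–3.
Alpha vs Epsilon: Alpha preferred on 1+1+2+2 = 6 ballots; Alpha wins 6–3.
Delta vs Sigma: Delta, 6–3.
Delta vs Epsilon: 3 to 6, Epsilon.
Sigma vs Epsilon: 1+1+2 = 4 for Sigma, 5 for Epsilon — Epsilon by 5–4.
No book is unbeaten: Alpha loses to Delta; Delta loses to Epsilon; Sigma loses to Alpha; Epsilon loses to Alpha. In particular Alpha > Epsilon > Delta > Alpha is a majority cycle — no Condorcet winner exists.

none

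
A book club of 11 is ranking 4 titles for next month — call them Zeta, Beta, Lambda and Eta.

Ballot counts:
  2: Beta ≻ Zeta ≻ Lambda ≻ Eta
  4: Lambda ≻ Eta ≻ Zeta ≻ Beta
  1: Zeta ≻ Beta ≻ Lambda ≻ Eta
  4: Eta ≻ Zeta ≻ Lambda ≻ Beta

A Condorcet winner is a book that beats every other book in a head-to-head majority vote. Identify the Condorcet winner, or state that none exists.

Head-to-head results (11 members):
Zeta–Beta: Zeta 9–2.
Zeta–Lambda: Zeta 7–4.
Zeta vs Eta: Eta, 8–3.
Beta vs Lambda: Lambda wins 8–3.
Beta vs Eta: Eta wins 8–3.
Lambda vs Eta: Lambda, 7–4.
Each book drops at least one matchup (Zeta loses to Eta; Beta loses to Zeta; Lambda loses to Zeta; Eta loses to Lambda); the cycle Zeta → Lambda → Eta → Zeta rules out a Condorcet winner.

none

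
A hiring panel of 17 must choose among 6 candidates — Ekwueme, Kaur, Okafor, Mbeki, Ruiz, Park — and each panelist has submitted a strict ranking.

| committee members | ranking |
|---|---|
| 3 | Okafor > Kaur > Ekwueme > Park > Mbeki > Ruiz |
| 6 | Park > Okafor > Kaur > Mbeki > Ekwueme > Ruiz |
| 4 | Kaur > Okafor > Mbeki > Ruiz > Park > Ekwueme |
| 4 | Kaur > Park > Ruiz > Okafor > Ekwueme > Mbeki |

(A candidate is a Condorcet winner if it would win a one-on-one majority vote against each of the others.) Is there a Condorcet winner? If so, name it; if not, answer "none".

Check each pair by majority over 17 ballots:
Ekwueme vs Kaur: Kaur wins 17–0.
Ekwueme vs Okafor: Ekwueme is ranked higher on 0 ballots, Okafor on 17. Okafor wins 17–0.
Ekwueme vs Mbeki: 3+4 = 7 for Ekwueme, 10 for Mbeki — Mbeki by 10–7.
Ekwueme vs Ruiz: 3+6 = 9 for Ekwueme, 8 for Ruiz — Ekwueme by 9–8.
Ekwueme vs Park: 3 to 14, Park.
Kaur vs Okafor: 8 to 9, Okafor.
Kaur vs Mbeki: 3+6+4+4 = 17 for Kaur, 0 for Mbeki — Kaur by 17–0.
Kaur vs Ruiz: Kaur is ranked higher on 3+6+4+4 = 17 ballots, Ruiz on 0. Kaur wins 17–0.
Kaur–Park: Kaur 11–6.
Okafor vs Mbeki: 3+6+4+4 = 17 for Okafor, 0 for Mbeki — Okafor by 17–0.
Okafor vs Ruiz: 13 to 4, Okafor.
Okafor vs Park: 7 to 10, Park.
Mbeki vs Ruiz: Mbeki, 13–4.
Mbeki vs Park: Park, 13–4.
Ruiz vs Park: Ruiz is ranked higher on 4 ballots, Park on 13. Park wins 13–4.
No candidate is unbeaten: Ekwueme loses to Kaur; Kaur loses to Okafor; Okafor loses to Park; Mbeki loses to Kaur; Ruiz loses to Ekwueme; Park loses to Kaur. In particular Kaur beats Park beats Okafor beats Kaur is a majority cycle — no Condorcet winner exists.

none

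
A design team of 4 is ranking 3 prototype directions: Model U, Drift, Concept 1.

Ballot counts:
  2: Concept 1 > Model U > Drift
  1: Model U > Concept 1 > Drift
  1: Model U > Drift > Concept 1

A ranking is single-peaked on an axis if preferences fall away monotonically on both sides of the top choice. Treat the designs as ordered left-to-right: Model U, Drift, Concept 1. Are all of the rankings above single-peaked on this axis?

no

Axis positions: Model U=1, Drift=2, Concept 1=3.
Ballot type 1: ranking walks positions 3-1-2; Model U is ranked above Drift even though Drift lies between Model U and the peak Concept 1 on the axis — preferences dip and rise again. Not single-peaked.
Ballot type 2: ranking walks positions 1-3-2; Concept 1 is ranked above Drift even though Drift lies between Concept 1 and the peak Model U on the axis — preferences dip and rise again. Not single-peaked.
Ballot type 3 (peak Model U at position 1): ranking walks positions 1-2-3, expanding outward from the peak — single-peaked.
Ballot type 1 violates single-peakedness, so the profile is not single-peaked on this axis.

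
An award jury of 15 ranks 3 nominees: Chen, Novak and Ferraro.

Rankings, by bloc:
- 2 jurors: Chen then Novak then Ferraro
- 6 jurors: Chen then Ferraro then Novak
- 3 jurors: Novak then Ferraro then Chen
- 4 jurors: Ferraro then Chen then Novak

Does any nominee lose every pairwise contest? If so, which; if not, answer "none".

Novak

Head-to-head results (15 jurors):
Chen vs Novak: Chen preferred on 2+6+4 = 12 ballots; Chen wins 12–3.
Chen vs Ferraro: 8 to 7, Chen.
Novak vs Ferraro: Ferraro wins 10–5.
Only Novak has no wins; Novak is the Condorcet loser.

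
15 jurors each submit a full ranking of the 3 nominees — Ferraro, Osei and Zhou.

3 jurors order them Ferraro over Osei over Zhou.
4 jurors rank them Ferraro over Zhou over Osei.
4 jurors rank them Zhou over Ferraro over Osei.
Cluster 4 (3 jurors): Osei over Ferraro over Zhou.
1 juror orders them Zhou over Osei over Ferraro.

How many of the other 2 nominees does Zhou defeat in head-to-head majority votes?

Zhou against each rival (15 jurors):
Zhou vs Ferraro: Zhou is ranked higher on 4+1 = 5 ballots, Ferraro on 10. Ferraro wins 10–5.
Zhou vs Osei: 4+4+1 = 9 for Zhou, 6 for Osei — Zhou by 9–6.
Zhou beats Osei; loses to Ferraro — 1 pairwise win.

1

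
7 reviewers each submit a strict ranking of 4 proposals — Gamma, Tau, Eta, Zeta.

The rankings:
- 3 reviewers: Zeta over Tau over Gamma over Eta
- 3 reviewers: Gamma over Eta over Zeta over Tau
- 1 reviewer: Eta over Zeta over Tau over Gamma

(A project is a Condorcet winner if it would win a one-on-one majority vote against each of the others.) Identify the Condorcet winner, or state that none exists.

Pairwise majorities:
Gamma vs Tau: 3 to 4, Tau.
Gamma vs Eta: 6 to 1, Gamma.
Gamma vs Zeta: 3 to 4, Zeta.
Tau vs Eta: Tau preferred on 3 ballots; Eta wins 4–3.
Tau vs Zeta: Tau is ranked higher on 0 ballots, Zeta on 7. Zeta wins 7–0.
Eta vs Zeta: 3+1 = 4 for Eta, 3 for Zeta — Eta by 4–3.
No project is unbeaten: Gamma loses to Tau; Tau loses to Eta; Eta loses to Gamma; Zeta loses to Eta. In particular Gamma → Eta → Tau → Gamma is a majority cycle — no Condorcet winner exists.

none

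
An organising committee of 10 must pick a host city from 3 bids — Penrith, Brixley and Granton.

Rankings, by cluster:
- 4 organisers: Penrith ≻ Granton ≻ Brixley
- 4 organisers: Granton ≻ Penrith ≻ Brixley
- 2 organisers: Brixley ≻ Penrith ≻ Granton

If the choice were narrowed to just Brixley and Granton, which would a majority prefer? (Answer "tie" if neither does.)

Granton

Ballots ranking Brixley above Granton: 2.
Ballots ranking Granton above Brixley: 10 − 2 = 8.
Granton wins the head-to-head 8–2.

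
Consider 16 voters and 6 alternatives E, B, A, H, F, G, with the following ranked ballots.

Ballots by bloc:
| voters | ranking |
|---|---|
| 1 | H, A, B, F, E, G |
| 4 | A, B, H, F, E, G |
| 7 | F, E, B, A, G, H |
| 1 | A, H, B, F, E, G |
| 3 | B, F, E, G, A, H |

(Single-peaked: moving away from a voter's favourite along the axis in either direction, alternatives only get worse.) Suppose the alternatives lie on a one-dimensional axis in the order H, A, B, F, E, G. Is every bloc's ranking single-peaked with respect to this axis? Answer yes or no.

yes

Axis positions: H=1, A=2, B=3, F=4, E=5, G=6.
Bloc 1 (peak H at position 1): ranking walks positions 1-2-3-4-5-6, expanding outward from the peak — single-peaked.
Bloc 2 (peak A at position 2): ranking walks positions 2-3-1-4-5-6, expanding outward from the peak — single-peaked.
Bloc 3 (peak F at position 4): ranking walks positions 4-5-3-2-6-1, expanding outward from the peak — single-peaked.
Bloc 4 (peak A at position 2): ranking walks positions 2-1-3-4-5-6, expanding outward from the peak — single-peaked.
Bloc 5 (peak B at position 3): ranking walks positions 3-4-5-6-2-1, expanding outward from the peak — single-peaked.
Every ranking is single-peaked on this axis.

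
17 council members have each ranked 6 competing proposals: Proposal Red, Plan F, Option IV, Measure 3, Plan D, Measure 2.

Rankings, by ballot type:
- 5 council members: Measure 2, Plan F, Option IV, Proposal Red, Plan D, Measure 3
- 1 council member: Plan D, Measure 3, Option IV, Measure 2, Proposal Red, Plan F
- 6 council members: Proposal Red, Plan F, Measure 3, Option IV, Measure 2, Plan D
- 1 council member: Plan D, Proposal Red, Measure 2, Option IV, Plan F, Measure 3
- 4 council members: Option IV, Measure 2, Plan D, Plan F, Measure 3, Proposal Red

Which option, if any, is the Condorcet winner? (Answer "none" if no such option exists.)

Pairwise majorities:
Proposal Red vs Plan F: Proposal Red is ranked higher on 1+6+1 = 8 ballots, Plan F on 9. Plan F wins 9–8.
Proposal Red–Option IV: Option IV 10–7.
Proposal Red vs Measure 3: Proposal Red, 12–5.
Proposal Red vs Plan D: Proposal Red, 11–6.
Proposal Red vs Measure 2: Proposal Red is ranked higher on 6+1 = 7 ballots, Measure 2 on 10. Measure 2 wins 10–7.
Plan F vs Option IV: 5+6 = 11 for Plan F, 6 for Option IV — Plan F by 11–6.
Plan F vs Measure 3: Plan F wins 16–1.
Plan F vs Plan D: Plan F preferred on 5+6 = 11 ballots; Plan F wins 11–6.
Plan F vs Measure 2: Measure 2 wins 11–6.
Option IV–Measure 3: Option IV 10–7.
Option IV vs Plan D: 5+6+4 = 15 for Option IV, 2 for Plan D — Option IV by 15–2.
Option IV–Measure 2: Option IV 11–6.
Measure 3 vs Plan D: Measure 3 is ranked higher on 6 ballots, Plan D on 11. Plan D wins 11–6.
Measure 3–Measure 2: Measure 2 10–7.
Plan D vs Measure 2: Measure 2, 15–2.
Each option drops at least one matchup (Proposal Red loses to Plan F; Plan F loses to Measure 2; Option IV loses to Plan F; Measure 3 loses to Proposal Red; Plan D loses to Proposal Red; Measure 2 loses to Option IV); the cycle Plan F > Option IV > Measure 2 > Plan F rules out a Condorcet winner.

none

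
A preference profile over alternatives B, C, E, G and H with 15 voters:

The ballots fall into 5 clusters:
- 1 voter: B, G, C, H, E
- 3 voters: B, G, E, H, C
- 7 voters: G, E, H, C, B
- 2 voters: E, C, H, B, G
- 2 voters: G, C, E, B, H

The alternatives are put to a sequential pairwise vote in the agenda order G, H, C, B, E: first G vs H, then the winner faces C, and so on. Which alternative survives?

Round 1: G vs H — 13–2, G advances.
Round 2: G vs C — 13–2, G advances.
Round 3: G vs B — 9–6, G advances.
Round 4: G vs E — 13–2, G advances.
The agenda winner is G.

G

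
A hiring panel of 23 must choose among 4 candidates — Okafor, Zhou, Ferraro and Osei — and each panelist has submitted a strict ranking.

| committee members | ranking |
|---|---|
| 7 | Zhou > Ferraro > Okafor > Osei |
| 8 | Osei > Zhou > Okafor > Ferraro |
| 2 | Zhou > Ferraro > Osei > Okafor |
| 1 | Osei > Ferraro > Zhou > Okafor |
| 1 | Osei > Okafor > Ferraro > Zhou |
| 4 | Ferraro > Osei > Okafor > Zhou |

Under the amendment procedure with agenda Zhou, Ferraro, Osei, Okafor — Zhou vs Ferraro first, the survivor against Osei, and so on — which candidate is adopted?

Osei

Round 1: Zhou vs Ferraro — 17–6, Zhou advances.
Round 2: Zhou vs Osei — 9–14, Osei advances.
Round 3: Osei vs Okafor — 16–7, Osei advances.
Osei survives the agenda.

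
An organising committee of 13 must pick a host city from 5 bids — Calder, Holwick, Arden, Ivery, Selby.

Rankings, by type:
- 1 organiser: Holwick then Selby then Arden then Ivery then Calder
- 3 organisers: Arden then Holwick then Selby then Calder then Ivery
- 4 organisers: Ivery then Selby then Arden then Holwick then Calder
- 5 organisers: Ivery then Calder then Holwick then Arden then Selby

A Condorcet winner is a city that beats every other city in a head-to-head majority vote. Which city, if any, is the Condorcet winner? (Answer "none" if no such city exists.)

Ivery

Check each pair by majority over 13 ballots:
Calder–Holwick: Holwick 8–5.
Calder vs Arden: Calder is ranked higher on 5 ballots, Arden on 8. Arden wins 8–5.
Calder vs Ivery: 3 for Calder, 10 for Ivery — Ivery by 10–3.
Calder vs Selby: Selby wins 8–5.
Holwick vs Arden: Arden, 7–6.
Holwick–Ivery: Ivery 9–4.
Holwick vs Selby: Holwick, 9–4.
Arden vs Ivery: Ivery wins 9–4.
Arden–Selby: Arden 8–5.
Ivery vs Selby: Ivery preferred on 4+5 = 9 ballots; Ivery wins 9–4.
Ivery defeats every rival head-to-head and is the Condorcet winner.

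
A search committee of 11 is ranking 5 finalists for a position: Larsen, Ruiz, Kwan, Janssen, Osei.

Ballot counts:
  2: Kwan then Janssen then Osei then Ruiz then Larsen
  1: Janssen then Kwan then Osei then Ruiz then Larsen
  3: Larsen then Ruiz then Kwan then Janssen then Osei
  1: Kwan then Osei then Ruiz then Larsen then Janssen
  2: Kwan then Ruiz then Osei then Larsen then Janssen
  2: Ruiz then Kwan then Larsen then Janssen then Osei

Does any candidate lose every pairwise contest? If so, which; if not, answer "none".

Pairwise majorities:
Larsen vs Ruiz: Larsen preferred on 3 ballots; Ruiz wins 8–3.
Larsen vs Kwan: Larsen preferred on 3 ballots; Kwan wins 8–3.
Larsen vs Janssen: Larsen preferred on 3+1+2+2 = 8 ballots; Larsen wins 8–3.
Larsen vs Osei: Osei wins 6–5.
Ruiz vs Kwan: 3+2 = 5 for Ruiz, 6 for Kwan — Kwan by 6–5.
Ruiz vs Janssen: 8 to 3, Ruiz.
Ruiz vs Osei: Ruiz wins 7–4.
Kwan vs Janssen: Kwan, 10–1.
Kwan vs Osei: Kwan, 11–0.
Janssen vs Osei: 2+1+3+2 = 8 for Janssen, 3 for Osei — Janssen by 8–3.
No candidate is winless: Larsen beats Janssen; Ruiz beats Larsen; Kwan beats Larsen; Janssen beats Osei; Osei beats Larsen. There is no Condorcet loser.

none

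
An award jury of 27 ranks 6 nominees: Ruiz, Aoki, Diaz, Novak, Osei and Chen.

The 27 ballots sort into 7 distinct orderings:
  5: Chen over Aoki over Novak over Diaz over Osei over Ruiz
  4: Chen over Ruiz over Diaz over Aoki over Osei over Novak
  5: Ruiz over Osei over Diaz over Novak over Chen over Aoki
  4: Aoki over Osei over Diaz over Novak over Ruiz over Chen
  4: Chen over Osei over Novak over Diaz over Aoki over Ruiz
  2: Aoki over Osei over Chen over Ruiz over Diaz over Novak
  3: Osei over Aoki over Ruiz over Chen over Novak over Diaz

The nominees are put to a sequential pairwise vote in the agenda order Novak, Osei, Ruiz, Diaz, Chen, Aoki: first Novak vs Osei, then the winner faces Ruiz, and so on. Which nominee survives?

Aoki

Round 1: Novak vs Osei — 5–22, Osei advances.
Round 2: Osei vs Ruiz — 18–9, Osei advances.
Round 3: Osei vs Diaz — 18–9, Osei advances.
Round 4: Osei vs Chen — 14–13, Osei advances.
Round 5: Osei vs Aoki — 12–15, Aoki advances.
Aoki survives the agenda.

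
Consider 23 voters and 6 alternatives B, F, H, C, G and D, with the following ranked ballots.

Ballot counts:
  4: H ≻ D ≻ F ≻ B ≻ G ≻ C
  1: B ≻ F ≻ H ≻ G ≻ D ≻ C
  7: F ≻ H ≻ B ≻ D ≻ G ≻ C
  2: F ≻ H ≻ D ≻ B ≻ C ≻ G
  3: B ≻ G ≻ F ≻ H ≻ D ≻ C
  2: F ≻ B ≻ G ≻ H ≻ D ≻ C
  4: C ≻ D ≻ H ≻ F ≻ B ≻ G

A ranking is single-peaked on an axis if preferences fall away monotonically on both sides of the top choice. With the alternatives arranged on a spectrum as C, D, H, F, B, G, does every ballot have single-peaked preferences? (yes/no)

Axis positions: C=1, D=2, H=3, F=4, B=5, G=6.
Faction 1 (peak H at position 3): ranking walks positions 3-2-4-5-6-1, expanding outward from the peak — single-peaked.
Faction 2 (peak B at position 5): ranking walks positions 5-4-3-6-2-1, expanding outward from the peak — single-peaked.
Faction 3 (peak F at position 4): ranking walks positions 4-3-5-2-6-1, expanding outward from the peak — single-peaked.
Faction 4 (peak F at position 4): ranking walks positions 4-3-2-5-1-6, expanding outward from the peak — single-peaked.
Faction 5 (peak B at position 5): ranking walks positions 5-6-4-3-2-1, expanding outward from the peak — single-peaked.
Faction 6 (peak F at position 4): ranking walks positions 4-5-6-3-2-1, expanding outward from the peak — single-peaked.
Faction 7 (peak C at position 1): ranking walks positions 1-2-3-4-5-6, expanding outward from the peak — single-peaked.
Every ranking is single-peaked on this axis.

yes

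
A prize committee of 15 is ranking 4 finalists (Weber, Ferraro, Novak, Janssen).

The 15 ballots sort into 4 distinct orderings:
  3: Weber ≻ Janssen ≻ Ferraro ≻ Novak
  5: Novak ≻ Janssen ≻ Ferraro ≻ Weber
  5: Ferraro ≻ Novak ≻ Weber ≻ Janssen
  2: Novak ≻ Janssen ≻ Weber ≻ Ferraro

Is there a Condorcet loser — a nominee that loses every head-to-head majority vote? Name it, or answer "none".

Pairwise majorities:
Weber vs Ferraro: 5 to 10, Ferraro.
Weber vs Novak: Novak wins 12–3.
Weber vs Janssen: 3+5 = 8 for Weber, 7 for Janssen — Weber by 8–7.
Ferraro vs Novak: Ferraro is ranked higher on 3+5 = 8 ballots, Novak on 7. Ferraro wins 8–7.
Ferraro vs Janssen: 5 to 10, Janssen.
Novak vs Janssen: Novak wins 12–3.
Each nominee has at least one pairwise win (Weber beats Janssen; Ferraro beats Weber; Novak beats Weber; Janssen beats Ferraro) — no Condorcet loser.

none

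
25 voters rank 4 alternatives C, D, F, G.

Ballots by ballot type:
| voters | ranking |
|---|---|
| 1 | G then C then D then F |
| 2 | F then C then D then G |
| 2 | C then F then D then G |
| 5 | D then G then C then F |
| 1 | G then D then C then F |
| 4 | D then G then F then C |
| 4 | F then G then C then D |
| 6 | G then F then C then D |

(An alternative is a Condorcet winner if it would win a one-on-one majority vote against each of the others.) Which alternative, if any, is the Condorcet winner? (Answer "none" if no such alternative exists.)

Check each pair by majority over 25 ballots:
C vs D: C, 15–10.
C–F: F 16–9.
C–G: G 21–4.
D vs F: 1+5+1+4 = 11 for D, 14 for F — F by 14–11.
D vs G: D wins 13–12.
F vs G: 2+2+4 = 8 for F, 17 for G — G by 17–8.
Every alternative loses at least once (C loses to F; D loses to C; F loses to G; G loses to D). The majority relation contains the cycle C > D > G > C, so there is no Condorcet winner.

none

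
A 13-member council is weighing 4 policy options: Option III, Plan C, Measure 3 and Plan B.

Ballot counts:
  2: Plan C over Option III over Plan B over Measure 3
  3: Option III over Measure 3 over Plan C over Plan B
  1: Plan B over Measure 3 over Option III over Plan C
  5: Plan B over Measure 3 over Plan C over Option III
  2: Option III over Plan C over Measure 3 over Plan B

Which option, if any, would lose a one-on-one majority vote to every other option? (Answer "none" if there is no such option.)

Pairwise majorities:
Option III vs Plan C: Option III is ranked higher on 3+1+2 = 6 ballots, Plan C on 7. Plan C wins 7–6.
Option III vs Measure 3: 7 to 6, Option III.
Option III–Plan B: Option III 7–6.
Plan C vs Measure 3: Measure 3 wins 9–4.
Plan C vs Plan B: Plan C is ranked higher on 2+3+2 = 7 ballots, Plan B on 6. Plan C wins 7–6.
Measure 3 vs Plan B: 3+2 = 5 for Measure 3, 8 for Plan B — Plan B by 8–5.
No option is winless: Option III beats Measure 3; Plan C beats Option III; Measure 3 beats Plan C; Plan B beats Measure 3. There is no Condorcet loser.

none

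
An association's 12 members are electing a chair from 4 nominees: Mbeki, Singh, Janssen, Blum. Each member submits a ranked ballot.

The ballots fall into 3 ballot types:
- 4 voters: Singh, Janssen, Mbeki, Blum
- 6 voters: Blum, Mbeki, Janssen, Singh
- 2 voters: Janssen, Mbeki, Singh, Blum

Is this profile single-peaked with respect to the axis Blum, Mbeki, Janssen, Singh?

yes

Axis positions: Blum=1, Mbeki=2, Janssen=3, Singh=4.
Ballot type 1 (peak Singh at position 4): ranking walks positions 4-3-2-1, expanding outward from the peak — single-peaked.
Ballot type 2 (peak Blum at position 1): ranking walks positions 1-2-3-4, expanding outward from the peak — single-peaked.
Ballot type 3 (peak Janssen at position 3): ranking walks positions 3-2-4-1, expanding outward from the peak — single-peaked.
Every ranking is single-peaked on this axis.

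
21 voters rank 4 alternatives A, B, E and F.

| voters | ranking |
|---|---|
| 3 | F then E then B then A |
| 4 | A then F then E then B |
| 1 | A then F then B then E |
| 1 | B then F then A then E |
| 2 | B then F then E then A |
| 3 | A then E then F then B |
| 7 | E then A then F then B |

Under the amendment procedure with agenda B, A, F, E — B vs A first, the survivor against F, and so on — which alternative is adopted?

Round 1: B vs A — 6–15, A advances.
Round 2: A vs F — 15–6, A advances.
Round 3: A vs E — 9–12, E advances.
The agenda winner is E.

E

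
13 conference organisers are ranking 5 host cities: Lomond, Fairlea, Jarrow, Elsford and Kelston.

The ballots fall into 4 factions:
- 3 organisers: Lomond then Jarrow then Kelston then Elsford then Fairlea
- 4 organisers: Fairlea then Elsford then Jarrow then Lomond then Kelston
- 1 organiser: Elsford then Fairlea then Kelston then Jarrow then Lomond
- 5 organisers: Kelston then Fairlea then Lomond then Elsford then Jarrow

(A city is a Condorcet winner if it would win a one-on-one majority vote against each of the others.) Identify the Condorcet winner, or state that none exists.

Pairwise majorities:
Lomond vs Fairlea: Fairlea, 10–3.
Lomond vs Jarrow: Lomond wins 8–5.
Lomond vs Elsford: Lomond wins 8–5.
Lomond vs Kelston: Lomond, 7–6.
Fairlea–Jarrow: Fairlea 10–3.
Fairlea vs Elsford: Fairlea, 9–4.
Fairlea–Kelston: Kelston 8–5.
Jarrow–Elsford: Elsford 10–3.
Jarrow vs Kelston: Jarrow wins 7–6.
Elsford vs Kelston: Kelston wins 8–5.
No city is unbeaten: Lomond loses to Fairlea; Fairlea loses to Kelston; Jarrow loses to Lomond; Elsford loses to Lomond; Kelston loses to Lomond. In particular Lomond beats Kelston beats Fairlea beats Lomond is a majority cycle — no Condorcet winner exists.

none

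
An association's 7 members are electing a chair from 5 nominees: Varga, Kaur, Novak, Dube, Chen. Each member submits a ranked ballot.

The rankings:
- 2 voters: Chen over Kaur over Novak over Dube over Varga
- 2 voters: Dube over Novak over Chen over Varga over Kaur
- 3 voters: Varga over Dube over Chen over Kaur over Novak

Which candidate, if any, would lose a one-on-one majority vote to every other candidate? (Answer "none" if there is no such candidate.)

none

Pairwise majorities:
Varga vs Kaur: Varga, 5–2.
Varga vs Novak: Novak, 4–3.
Varga vs Dube: Dube, 4–3.
Varga vs Chen: 3 for Varga, 4 for Chen — Chen by 4–3.
Kaur vs Novak: Kaur preferred on 2+3 = 5 ballots; Kaur wins 5–2.
Kaur vs Dube: Kaur preferred on 2 ballots; Dube wins 5–2.
Kaur vs Chen: Kaur preferred on 0 ballots; Chen wins 7–0.
Novak vs Dube: Novak preferred on 2 ballots; Dube wins 5–2.
Novak vs Chen: Chen wins 5–2.
Dube vs Chen: Dube is ranked higher on 2+3 = 5 ballots, Chen on 2. Dube wins 5–2.
No candidate is winless: Varga beats Kaur; Kaur beats Novak; Novak beats Varga; Dube beats Varga; Chen beats Varga. There is no Condorcet loser.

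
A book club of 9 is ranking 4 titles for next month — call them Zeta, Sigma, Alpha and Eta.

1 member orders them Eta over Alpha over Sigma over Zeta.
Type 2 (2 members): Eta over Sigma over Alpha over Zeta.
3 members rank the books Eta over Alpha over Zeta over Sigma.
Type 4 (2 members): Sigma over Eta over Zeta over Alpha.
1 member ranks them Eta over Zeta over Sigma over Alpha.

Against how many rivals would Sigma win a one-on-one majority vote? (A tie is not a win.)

2

Sigma against each rival (9 members):
Sigma vs Zeta: Sigma, 5–4.
Sigma vs Alpha: Sigma, 5–4.
Sigma vs Eta: Eta, 7–2.
Sigma beats Zeta, Alpha; loses to Eta — 2 pairwise wins.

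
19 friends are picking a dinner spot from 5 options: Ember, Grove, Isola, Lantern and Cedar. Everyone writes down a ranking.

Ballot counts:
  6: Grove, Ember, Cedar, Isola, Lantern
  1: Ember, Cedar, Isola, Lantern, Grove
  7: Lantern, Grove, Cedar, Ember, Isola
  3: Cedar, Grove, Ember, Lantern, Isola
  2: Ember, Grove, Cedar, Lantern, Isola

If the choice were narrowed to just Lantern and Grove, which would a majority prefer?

Ballots ranking Lantern above Grove: 1 + 7 = 8.
Ballots ranking Grove above Lantern: 19 − 8 = 11.
Grove wins the head-to-head 11–8.

Grove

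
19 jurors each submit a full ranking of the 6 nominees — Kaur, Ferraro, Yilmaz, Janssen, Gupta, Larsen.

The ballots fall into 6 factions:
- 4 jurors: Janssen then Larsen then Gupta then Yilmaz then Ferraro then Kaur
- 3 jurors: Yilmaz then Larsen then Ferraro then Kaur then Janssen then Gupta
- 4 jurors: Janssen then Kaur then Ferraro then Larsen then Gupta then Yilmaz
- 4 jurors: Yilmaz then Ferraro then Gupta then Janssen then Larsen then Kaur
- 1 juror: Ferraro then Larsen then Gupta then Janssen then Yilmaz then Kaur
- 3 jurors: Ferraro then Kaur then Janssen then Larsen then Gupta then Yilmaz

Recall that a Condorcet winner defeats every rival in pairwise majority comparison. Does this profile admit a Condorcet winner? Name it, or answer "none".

Head-to-head results (19 jurors):
Kaur vs Ferraro: Kaur preferred on 4 ballots; Ferraro wins 15–4.
Kaur vs Yilmaz: Kaur is ranked higher on 4+3 = 7 ballots, Yilmaz on 12. Yilmaz wins 12–7.
Kaur vs Janssen: 3+3 = 6 for Kaur, 13 for Janssen — Janssen by 13–6.
Kaur vs Gupta: 10 to 9, Kaur.
Kaur vs Larsen: Kaur is ranked higher on 4+3 = 7 ballots, Larsen on 12. Larsen wins 12–7.
Ferraro vs Yilmaz: 8 to 11, Yilmaz.
Ferraro vs Janssen: 11 to 8, Ferraro.
Ferraro vs Gupta: Ferraro preferred on 3+4+4+1+3 = 15 ballots; Ferraro wins 15–4.
Ferraro vs Larsen: Ferraro preferred on 4+4+1+3 = 12 ballots; Ferraro wins 12–7.
Yilmaz vs Janssen: 3+4 = 7 for Yilmaz, 12 for Janssen — Janssen by 12–7.
Yilmaz vs Gupta: 3+4 = 7 for Yilmaz, 12 for Gupta — Gupta by 12–7.
Yilmaz vs Larsen: Yilmaz is ranked higher on 3+4 = 7 ballots, Larsen on 12. Larsen wins 12–7.
Janssen vs Gupta: 4+3+4+3 = 14 for Janssen, 5 for Gupta — Janssen by 14–5.
Janssen vs Larsen: 4+4+4+3 = 15 for Janssen, 4 for Larsen — Janssen by 15–4.
Gupta vs Larsen: Gupta preferred on 4 ballots; Larsen wins 15–4.
Each nominee drops at least one matchup (Kaur loses to Ferraro; Ferraro loses to Yilmaz; Yilmaz loses to Janssen; Janssen loses to Ferraro; Gupta loses to Kaur; Larsen loses to Ferraro); the cycle Kaur → Gupta → Yilmaz → Kaur rules out a Condorcet winner.

none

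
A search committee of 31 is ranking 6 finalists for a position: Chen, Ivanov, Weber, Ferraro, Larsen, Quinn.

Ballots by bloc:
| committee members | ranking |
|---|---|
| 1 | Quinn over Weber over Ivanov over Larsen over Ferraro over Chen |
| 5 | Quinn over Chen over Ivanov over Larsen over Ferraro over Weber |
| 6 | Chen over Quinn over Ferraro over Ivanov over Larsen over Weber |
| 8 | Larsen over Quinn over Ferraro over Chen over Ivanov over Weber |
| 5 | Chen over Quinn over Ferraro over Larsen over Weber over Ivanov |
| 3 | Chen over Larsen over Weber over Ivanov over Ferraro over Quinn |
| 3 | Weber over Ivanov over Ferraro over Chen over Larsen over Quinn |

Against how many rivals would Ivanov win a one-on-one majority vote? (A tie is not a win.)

1

Ivanov against each rival (31 committee members):
Ivanov vs Chen: Ivanov preferred on 1+3 = 4 ballots; Chen wins 27–4.
Ivanov vs Weber: Ivanov wins 19–12.
Ivanov vs Ferraro: Ivanov is ranked higher on 1+5+3+3 = 12 ballots, Ferraro on 19. Ferraro wins 19–12.
Ivanov vs Larsen: Ivanov preferred on 1+5+6+3 = 15 ballots; Larsen wins 16–15.
Ivanov–Quinn: Quinn 25–6.
Ivanov beats Weber; loses to Chen, Ferraro, Larsen, Quinn — 1 pairwise win.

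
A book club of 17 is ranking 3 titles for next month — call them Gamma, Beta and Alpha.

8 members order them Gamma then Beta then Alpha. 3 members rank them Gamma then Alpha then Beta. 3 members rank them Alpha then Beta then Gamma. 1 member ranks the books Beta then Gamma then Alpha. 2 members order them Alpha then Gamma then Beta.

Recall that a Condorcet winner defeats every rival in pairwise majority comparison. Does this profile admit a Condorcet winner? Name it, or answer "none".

Gamma

Pairwise majorities:
Gamma–Beta: Gamma 13–4.
Gamma vs Alpha: Gamma wins 12–5.
Beta vs Alpha: Beta wins 9–8.
Gamma beats each of Beta, Alpha — Gamma is the Condorcet winner.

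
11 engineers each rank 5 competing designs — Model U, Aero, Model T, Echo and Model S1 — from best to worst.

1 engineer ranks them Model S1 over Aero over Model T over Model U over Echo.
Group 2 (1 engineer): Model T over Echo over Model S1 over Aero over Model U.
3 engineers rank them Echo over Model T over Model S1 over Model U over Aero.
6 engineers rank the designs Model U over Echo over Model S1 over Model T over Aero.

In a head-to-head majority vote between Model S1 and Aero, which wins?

Model S1

Ballots ranking Model S1 above Aero: 1 + 1 + 3 + 6 = 11.
Ballots ranking Aero above Model S1: 11 − 11 = 0.
Model S1 wins the head-to-head 11–0.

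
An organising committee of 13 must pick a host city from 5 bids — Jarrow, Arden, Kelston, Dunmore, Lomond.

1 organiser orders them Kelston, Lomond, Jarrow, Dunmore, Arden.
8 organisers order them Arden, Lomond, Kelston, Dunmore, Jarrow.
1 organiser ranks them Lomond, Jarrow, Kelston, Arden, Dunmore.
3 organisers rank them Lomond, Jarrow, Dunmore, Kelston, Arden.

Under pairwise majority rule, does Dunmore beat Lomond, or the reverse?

No ballot ranks Dunmore above Lomond: 0.
Ballots ranking Lomond above Dunmore: 13 − 0 = 13.
Lomond wins the head-to-head 13–0.

Lomond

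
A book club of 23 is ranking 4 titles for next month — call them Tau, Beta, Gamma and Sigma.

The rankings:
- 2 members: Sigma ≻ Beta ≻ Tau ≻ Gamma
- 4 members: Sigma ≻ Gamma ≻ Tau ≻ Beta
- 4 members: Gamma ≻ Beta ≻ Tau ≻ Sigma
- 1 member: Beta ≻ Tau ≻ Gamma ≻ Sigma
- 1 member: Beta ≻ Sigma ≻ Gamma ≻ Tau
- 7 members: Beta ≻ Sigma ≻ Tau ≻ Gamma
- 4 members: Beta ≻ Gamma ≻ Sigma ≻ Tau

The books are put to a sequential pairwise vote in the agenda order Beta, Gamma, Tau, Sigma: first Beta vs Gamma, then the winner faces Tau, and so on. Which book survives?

Beta

Round 1: Beta vs Gamma — 15–8, Beta advances.
Round 2: Beta vs Tau — 19–4, Beta advances.
Round 3: Beta vs Sigma — 17–6, Beta advances.
Beta survives the agenda.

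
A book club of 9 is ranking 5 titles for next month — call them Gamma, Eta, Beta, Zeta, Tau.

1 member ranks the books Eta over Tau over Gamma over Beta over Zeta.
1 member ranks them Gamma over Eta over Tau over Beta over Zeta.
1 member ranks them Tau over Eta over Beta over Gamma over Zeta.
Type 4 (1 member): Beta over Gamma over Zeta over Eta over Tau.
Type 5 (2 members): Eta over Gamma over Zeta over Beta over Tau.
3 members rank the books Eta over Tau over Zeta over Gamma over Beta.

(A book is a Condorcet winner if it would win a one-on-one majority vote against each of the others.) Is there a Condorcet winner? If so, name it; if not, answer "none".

Pairwise majorities:
Gamma–Eta: Eta 7–2.
Gamma vs Beta: Gamma wins 7–2.
Gamma vs Zeta: Gamma, 6–3.
Gamma vs Tau: Tau wins 5–4.
Eta vs Beta: Eta, 8–1.
Eta vs Zeta: Eta wins 8–1.
Eta vs Tau: Eta wins 8–1.
Beta vs Zeta: Zeta, 5–4.
Beta–Tau: Tau 6–3.
Zeta–Tau: Tau 6–3.
Eta defeats every rival head-to-head and is the Condorcet winner.

Eta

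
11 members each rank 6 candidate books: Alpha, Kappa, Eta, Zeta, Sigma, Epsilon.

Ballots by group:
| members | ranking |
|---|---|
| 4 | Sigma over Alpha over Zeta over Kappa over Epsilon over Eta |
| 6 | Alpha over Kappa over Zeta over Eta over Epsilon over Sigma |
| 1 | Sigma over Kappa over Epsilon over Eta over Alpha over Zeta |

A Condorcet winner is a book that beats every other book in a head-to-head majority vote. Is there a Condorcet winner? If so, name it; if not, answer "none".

Alpha

Head-to-head results (11 members):
Alpha–Kappa: Alpha 10–1.
Alpha–Eta: Alpha 10–1.
Alpha–Zeta: Alpha 11–0.
Alpha vs Sigma: Alpha, 6–5.
Alpha vs Epsilon: Alpha, 10–1.
Kappa vs Eta: Kappa wins 11–0.
Kappa–Zeta: Kappa 7–4.
Kappa vs Sigma: Kappa wins 6–5.
Kappa vs Epsilon: Kappa, 11–0.
Eta vs Zeta: Zeta wins 10–1.
Eta vs Sigma: Eta, 6–5.
Eta–Epsilon: Eta 6–5.
Zeta–Sigma: Zeta 6–5.
Zeta vs Epsilon: Zeta, 10–1.
Sigma vs Epsilon: Epsilon wins 6–5.
Alpha beats each of Kappa, Eta, Zeta, Sigma, Epsilon — Alpha is the Condorcet winner.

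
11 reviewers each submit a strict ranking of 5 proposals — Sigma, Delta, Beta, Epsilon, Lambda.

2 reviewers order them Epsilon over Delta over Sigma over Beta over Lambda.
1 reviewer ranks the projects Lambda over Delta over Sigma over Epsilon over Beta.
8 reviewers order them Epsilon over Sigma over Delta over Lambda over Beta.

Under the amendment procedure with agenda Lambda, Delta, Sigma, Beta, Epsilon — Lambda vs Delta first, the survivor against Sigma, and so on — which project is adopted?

Epsilon

Round 1: Lambda vs Delta — 1–10, Delta advances.
Round 2: Delta vs Sigma — 3–8, Sigma advances.
Round 3: Sigma vs Beta — 11–0, Sigma advances.
Round 4: Sigma vs Epsilon — 1–10, Epsilon advances.
The agenda winner is Epsilon.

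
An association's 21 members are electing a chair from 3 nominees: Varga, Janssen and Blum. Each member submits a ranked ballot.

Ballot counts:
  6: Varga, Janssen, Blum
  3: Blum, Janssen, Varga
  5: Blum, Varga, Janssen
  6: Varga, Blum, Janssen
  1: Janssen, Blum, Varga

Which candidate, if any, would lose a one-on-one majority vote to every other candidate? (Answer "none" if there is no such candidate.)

Head-to-head results (21 voters):
Varga vs Janssen: Varga wins 17–4.
Varga vs Blum: Varga wins 12–9.
Janssen vs Blum: Blum, 14–7.
Janssen is beaten in every head-to-head and is the Condorcet loser.

Janssen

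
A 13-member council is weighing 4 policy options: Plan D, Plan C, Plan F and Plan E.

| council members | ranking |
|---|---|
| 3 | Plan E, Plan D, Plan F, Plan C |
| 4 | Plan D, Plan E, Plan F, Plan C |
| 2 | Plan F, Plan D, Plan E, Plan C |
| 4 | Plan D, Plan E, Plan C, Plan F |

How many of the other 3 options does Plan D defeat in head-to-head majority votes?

Plan D against each rival (13 council members):
Plan D vs Plan C: Plan D preferred on 3+4+2+4 = 13 ballots; Plan D wins 13–0.
Plan D vs Plan F: Plan D preferred on 3+4+4 = 11 ballots; Plan D wins 11–2.
Plan D vs Plan E: Plan D wins 10–3.
Plan D beats Plan C, Plan F, Plan E — 3 pairwise wins.

3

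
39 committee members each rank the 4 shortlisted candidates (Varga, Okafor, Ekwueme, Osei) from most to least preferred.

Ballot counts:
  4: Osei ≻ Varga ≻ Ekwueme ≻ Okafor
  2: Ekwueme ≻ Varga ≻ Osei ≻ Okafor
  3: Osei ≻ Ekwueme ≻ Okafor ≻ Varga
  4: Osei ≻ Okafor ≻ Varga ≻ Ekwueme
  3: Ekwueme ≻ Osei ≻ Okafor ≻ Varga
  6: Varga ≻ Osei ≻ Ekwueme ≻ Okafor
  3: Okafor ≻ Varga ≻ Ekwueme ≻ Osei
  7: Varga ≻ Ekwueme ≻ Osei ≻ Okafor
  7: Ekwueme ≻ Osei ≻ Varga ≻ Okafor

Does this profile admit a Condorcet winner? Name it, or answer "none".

none

Pairwise majorities:
Varga vs Okafor: Varga is ranked higher on 4+2+6+7+7 = 26 ballots, Okafor on 13. Varga wins 26–13.
Varga vs Ekwueme: 24 to 15, Varga.
Varga vs Osei: 18 to 21, Osei.
Okafor vs Ekwueme: 7 to 32, Ekwueme.
Okafor vs Osei: Okafor preferred on 3 ballots; Osei wins 36–3.
Ekwueme vs Osei: Ekwueme is ranked higher on 2+3+3+7+7 = 22 ballots, Osei on 17. Ekwueme wins 22–17.
Each candidate drops at least one matchup (Varga loses to Osei; Okafor loses to Varga; Ekwueme loses to Varga; Osei loses to Ekwueme); the cycle Varga → Ekwueme → Osei → Varga rules out a Condorcet winner.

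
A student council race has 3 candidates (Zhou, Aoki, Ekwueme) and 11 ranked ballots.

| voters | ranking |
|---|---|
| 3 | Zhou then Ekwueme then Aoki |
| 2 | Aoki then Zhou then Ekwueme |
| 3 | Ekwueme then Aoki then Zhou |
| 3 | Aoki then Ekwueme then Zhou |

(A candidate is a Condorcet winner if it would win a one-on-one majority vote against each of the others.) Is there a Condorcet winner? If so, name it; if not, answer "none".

Ekwueme

Head-to-head results (11 voters):
Zhou vs Aoki: Zhou preferred on 3 ballots; Aoki wins 8–3.
Zhou vs Ekwueme: 5 to 6, Ekwueme.
Aoki vs Ekwueme: Ekwueme wins 6–5.
Only Ekwueme has no losses; Ekwueme is the Condorcet winner.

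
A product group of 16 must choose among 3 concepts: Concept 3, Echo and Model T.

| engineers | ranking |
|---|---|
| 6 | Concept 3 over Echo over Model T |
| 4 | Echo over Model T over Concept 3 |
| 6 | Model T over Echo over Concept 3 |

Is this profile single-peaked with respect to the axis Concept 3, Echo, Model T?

Axis positions: Concept 3=1, Echo=2, Model T=3.
Faction 1 (peak Concept 3 at position 1): ranking walks positions 1-2-3, expanding outward from the peak — single-peaked.
Faction 2 (peak Echo at position 2): ranking walks positions 2-3-1, expanding outward from the peak — single-peaked.
Faction 3 (peak Model T at position 3): ranking walks positions 3-2-1, expanding outward from the peak — single-peaked.
Every ranking is single-peaked on this axis.

yes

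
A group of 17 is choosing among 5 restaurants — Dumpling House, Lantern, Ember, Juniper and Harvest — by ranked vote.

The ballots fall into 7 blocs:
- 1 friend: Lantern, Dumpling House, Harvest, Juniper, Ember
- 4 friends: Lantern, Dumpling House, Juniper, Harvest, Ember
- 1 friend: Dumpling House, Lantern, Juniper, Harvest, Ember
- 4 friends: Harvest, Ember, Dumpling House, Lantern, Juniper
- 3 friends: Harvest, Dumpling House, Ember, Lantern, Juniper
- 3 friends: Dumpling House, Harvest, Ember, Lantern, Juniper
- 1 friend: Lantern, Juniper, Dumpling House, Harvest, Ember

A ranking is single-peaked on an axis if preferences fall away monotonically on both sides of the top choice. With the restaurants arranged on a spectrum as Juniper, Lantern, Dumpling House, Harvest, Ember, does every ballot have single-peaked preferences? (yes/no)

Axis positions: Juniper=1, Lantern=2, Dumpling House=3, Harvest=4, Ember=5.
Bloc 1 (peak Lantern at position 2): ranking walks positions 2-3-4-1-5, expanding outward from the peak — single-peaked.
Bloc 2 (peak Lantern at position 2): ranking walks positions 2-3-1-4-5, expanding outward from the peak — single-peaked.
Bloc 3 (peak Dumpling House at position 3): ranking walks positions 3-2-1-4-5, expanding outward from the peak — single-peaked.
Bloc 4 (peak Harvest at position 4): ranking walks positions 4-5-3-2-1, expanding outward from the peak — single-peaked.
Bloc 5 (peak Harvest at position 4): ranking walks positions 4-3-5-2-1, expanding outward from the peak — single-peaked.
Bloc 6 (peak Dumpling House at position 3): ranking walks positions 3-4-5-2-1, expanding outward from the peak — single-peaked.
Bloc 7 (peak Lantern at position 2): ranking walks positions 2-1-3-4-5, expanding outward from the peak — single-peaked.
Every ranking is single-peaked on this axis.

yes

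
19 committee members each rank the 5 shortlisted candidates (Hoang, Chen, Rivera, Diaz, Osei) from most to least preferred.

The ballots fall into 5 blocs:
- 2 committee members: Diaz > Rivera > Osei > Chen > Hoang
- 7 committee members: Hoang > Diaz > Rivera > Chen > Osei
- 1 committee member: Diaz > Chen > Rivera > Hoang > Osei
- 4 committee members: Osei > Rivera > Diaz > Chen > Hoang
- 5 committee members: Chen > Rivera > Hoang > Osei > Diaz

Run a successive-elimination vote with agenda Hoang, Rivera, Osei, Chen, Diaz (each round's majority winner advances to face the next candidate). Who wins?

Diaz

Round 1: Hoang vs Rivera — 7–12, Rivera advances.
Round 2: Rivera vs Osei — 15–4, Rivera advances.
Round 3: Rivera vs Chen — 13–6, Rivera advances.
Round 4: Rivera vs Diaz — 9–10, Diaz advances.
Diaz survives the agenda.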